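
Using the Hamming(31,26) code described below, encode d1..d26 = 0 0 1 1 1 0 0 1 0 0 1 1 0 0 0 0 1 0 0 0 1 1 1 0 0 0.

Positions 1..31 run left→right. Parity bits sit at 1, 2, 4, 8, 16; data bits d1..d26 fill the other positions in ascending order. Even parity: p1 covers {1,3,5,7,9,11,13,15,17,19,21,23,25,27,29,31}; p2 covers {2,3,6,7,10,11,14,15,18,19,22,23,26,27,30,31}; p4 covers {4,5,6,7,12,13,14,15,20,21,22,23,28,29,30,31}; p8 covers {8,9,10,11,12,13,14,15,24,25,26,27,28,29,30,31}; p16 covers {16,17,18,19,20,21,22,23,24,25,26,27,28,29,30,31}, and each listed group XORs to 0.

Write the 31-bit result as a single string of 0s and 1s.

Place data at non-parity positions: p1 p2 0 p4 0 1 1 p8 1 0 0 1 0 0 1 p16 1 0 0 0 0 1 0 0 0 1 1 1 0 0 0
p1 (pos 1,3,5,7,9,11,13,15,17,19,21,23,25,27,29,31): XOR of data positions = 0⊕0⊕1⊕1⊕0⊕0⊕1⊕1⊕0⊕0⊕0⊕0⊕1⊕0⊕0 = 1
p2 (pos 2,3,6,7,10,11,14,15,18,19,22,23,26,27,30,31): XOR of data positions = 0⊕1⊕1⊕0⊕0⊕0⊕1⊕0⊕0⊕1⊕0⊕1⊕1⊕0⊕0 = 0
p4 (pos 4,5,6,7,12,13,14,15,20,21,22,23,28,29,30,31): XOR of data positions = 0⊕1⊕1⊕1⊕0⊕0⊕1⊕0⊕0⊕1⊕0⊕1⊕0⊕0⊕0 = 0
p8 (pos 8,9,10,11,12,13,14,15,24,25,26,27,28,29,30,31): XOR of data positions = 1⊕0⊕0⊕1⊕0⊕0⊕1⊕0⊕0⊕1⊕1⊕1⊕0⊕0⊕0 = 0
p16 (pos 16,17,18,19,20,21,22,23,24,25,26,27,28,29,30,31): XOR of data positions = 1⊕0⊕0⊕0⊕0⊕1⊕0⊕0⊕0⊕1⊕1⊕1⊕0⊕0⊕0 = 1
Codeword: 1000011010010011100001000111000

1000011010010011100001000111000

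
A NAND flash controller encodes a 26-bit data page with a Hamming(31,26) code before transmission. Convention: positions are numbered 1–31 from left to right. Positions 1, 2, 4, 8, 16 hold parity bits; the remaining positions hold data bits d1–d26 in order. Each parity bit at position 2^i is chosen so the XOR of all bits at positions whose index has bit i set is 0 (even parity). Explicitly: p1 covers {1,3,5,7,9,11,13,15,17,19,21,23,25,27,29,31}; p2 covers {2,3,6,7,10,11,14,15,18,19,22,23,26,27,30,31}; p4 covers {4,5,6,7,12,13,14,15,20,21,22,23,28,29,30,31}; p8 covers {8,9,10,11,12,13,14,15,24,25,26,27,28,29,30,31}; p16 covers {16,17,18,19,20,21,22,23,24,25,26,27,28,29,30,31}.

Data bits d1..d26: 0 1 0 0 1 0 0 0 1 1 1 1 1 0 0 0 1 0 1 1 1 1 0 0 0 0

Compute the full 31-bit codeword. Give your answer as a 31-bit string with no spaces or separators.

1001100010001111110001011110000

Place data at non-parity positions: p1 p2 0 p4 1 0 0 p8 1 0 0 0 1 1 1 p16 1 1 0 0 0 1 0 1 1 1 1 0 0 0 0
p1 (pos 1,3,5,7,9,11,13,15,17,19,21,23,25,27,29,31): XOR of data positions = 0⊕1⊕0⊕1⊕0⊕1⊕1⊕1⊕0⊕0⊕0⊕1⊕1⊕0⊕0 = 1
p2 (pos 2,3,6,7,10,11,14,15,18,19,22,23,26,27,30,31): XOR of data positions = 0⊕0⊕0⊕0⊕0⊕1⊕1⊕1⊕0⊕1⊕0⊕1⊕1⊕0⊕0 = 0
p4 (pos 4,5,6,7,12,13,14,15,20,21,22,23,28,29,30,31): XOR of data positions = 1⊕0⊕0⊕0⊕1⊕1⊕1⊕0⊕0⊕1⊕0⊕0⊕0⊕0⊕0 = 1
p8 (pos 8,9,10,11,12,13,14,15,24,25,26,27,28,29,30,31): XOR of data positions = 1⊕0⊕0⊕0⊕1⊕1⊕1⊕1⊕1⊕1⊕1⊕0⊕0⊕0⊕0 = 0
p16 (pos 16,17,18,19,20,21,22,23,24,25,26,27,28,29,30,31): XOR of data positions = 1⊕1⊕0⊕0⊕0⊕1⊕0⊕1⊕1⊕1⊕1⊕0⊕0⊕0⊕0 = 1
Codeword: 1001100010001111110001011110000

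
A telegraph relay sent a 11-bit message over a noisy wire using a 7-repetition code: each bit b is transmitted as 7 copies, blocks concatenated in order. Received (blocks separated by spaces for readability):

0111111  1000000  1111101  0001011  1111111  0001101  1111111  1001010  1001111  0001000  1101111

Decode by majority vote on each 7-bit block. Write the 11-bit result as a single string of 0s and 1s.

Block 1 (0111111): 6 ones → 1
Block 2 (1000000): 1 one → 0
Block 3 (1111101): 6 ones → 1
Block 4 (0001011): 3 ones → 0
Block 5 (1111111): 7 ones → 1
Block 6 (0001101): 3 ones → 0
Block 7 (1111111): 7 ones → 1
Block 8 (1001010): 3 ones → 0
Block 9 (1001111): 5 ones → 1
Block 10 (0001000): 1 one → 0
Block 11 (1101111): 6 ones → 1

10101010101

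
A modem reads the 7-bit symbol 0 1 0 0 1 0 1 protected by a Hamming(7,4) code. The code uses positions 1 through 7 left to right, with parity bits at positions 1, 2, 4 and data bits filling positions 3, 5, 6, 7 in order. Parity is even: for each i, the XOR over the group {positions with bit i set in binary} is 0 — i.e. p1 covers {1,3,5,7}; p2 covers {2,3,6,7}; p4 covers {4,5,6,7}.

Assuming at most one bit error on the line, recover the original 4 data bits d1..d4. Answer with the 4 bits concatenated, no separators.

0101

s1 (pos 1,3,5,7): 0⊕0⊕1⊕1 = 0
s2 (pos 2,3,6,7): 1⊕0⊕0⊕1 = 0
s4 (pos 4,5,6,7): 0⊕1⊕0⊕1 = 0
Syndrome s4…s1 = 000 → no error.
Read data bits from positions 3,5,6,7: 0101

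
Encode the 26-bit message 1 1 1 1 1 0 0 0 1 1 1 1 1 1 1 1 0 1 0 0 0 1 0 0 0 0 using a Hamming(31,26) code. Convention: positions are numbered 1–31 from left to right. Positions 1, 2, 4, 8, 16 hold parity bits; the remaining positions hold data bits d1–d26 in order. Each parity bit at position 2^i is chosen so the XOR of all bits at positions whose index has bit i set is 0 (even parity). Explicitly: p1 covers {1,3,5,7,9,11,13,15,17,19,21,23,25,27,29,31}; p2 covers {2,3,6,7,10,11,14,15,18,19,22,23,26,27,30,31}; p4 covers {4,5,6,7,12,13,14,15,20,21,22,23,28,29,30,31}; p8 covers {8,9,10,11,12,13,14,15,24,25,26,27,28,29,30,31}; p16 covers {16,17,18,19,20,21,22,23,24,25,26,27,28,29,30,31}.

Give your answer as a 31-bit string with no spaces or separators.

1111111110001111111110100010000

Place data at non-parity positions: p1 p2 1 p4 1 1 1 p8 1 0 0 0 1 1 1 p16 1 1 1 1 1 0 1 0 0 0 1 0 0 0 0
p1 (pos 1,3,5,7,9,11,13,15,17,19,21,23,25,27,29,31): XOR of data positions = 1⊕1⊕1⊕1⊕0⊕1⊕1⊕1⊕1⊕1⊕1⊕0⊕1⊕0⊕0 = 1
p2 (pos 2,3,6,7,10,11,14,15,18,19,22,23,26,27,30,31): XOR of data positions = 1⊕1⊕1⊕0⊕0⊕1⊕1⊕1⊕1⊕0⊕1⊕0⊕1⊕0⊕0 = 1
p4 (pos 4,5,6,7,12,13,14,15,20,21,22,23,28,29,30,31): XOR of data positions = 1⊕1⊕1⊕0⊕1⊕1⊕1⊕1⊕1⊕0⊕1⊕0⊕0⊕0⊕0 = 1
p8 (pos 8,9,10,11,12,13,14,15,24,25,26,27,28,29,30,31): XOR of data positions = 1⊕0⊕0⊕0⊕1⊕1⊕1⊕0⊕0⊕0⊕1⊕0⊕0⊕0⊕0 = 1
p16 (pos 16,17,18,19,20,21,22,23,24,25,26,27,28,29,30,31): XOR of data positions = 1⊕1⊕1⊕1⊕1⊕0⊕1⊕0⊕0⊕0⊕1⊕0⊕0⊕0⊕0 = 1
Codeword: 1111111110001111111110100010000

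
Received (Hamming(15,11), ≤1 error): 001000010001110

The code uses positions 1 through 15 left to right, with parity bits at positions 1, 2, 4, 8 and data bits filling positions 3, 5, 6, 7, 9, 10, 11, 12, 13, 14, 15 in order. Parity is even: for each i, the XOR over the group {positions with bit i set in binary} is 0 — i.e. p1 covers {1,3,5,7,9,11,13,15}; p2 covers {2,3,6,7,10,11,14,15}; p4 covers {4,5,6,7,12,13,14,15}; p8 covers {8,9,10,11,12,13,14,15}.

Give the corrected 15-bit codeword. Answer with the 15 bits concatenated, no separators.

s1 (pos 1,3,5,7,9,11,13,15): 0⊕1⊕0⊕0⊕0⊕0⊕1⊕0 = 0
s2 (pos 2,3,6,7,10,11,14,15): 0⊕1⊕0⊕0⊕0⊕0⊕1⊕0 = 0
s4 (pos 4,5,6,7,12,13,14,15): 0⊕0⊕0⊕0⊕1⊕1⊕1⊕0 = 1
s8 (pos 8,9,10,11,12,13,14,15): 1⊕0⊕0⊕0⊕1⊕1⊕1⊕0 = 0
Syndrome s8…s1 = 0100 → error at position 4.
Flip position 4: 001000010001110 → 001100010001110

001100010001110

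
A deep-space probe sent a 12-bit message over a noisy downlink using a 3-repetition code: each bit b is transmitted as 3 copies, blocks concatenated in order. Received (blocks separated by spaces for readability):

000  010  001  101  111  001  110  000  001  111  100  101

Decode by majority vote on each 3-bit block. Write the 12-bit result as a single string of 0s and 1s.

Block 1 (000): 0 ones → 0
Block 2 (010): 1 one → 0
Block 3 (001): 1 one → 0
Block 4 (101): 2 ones → 1
Block 5 (111): 3 ones → 1
Block 6 (001): 1 one → 0
Block 7 (110): 2 ones → 1
Block 8 (000): 0 ones → 0
Block 9 (001): 1 one → 0
Block 10 (111): 3 ones → 1
Block 11 (100): 1 one → 0
Block 12 (101): 2 ones → 1

000110100101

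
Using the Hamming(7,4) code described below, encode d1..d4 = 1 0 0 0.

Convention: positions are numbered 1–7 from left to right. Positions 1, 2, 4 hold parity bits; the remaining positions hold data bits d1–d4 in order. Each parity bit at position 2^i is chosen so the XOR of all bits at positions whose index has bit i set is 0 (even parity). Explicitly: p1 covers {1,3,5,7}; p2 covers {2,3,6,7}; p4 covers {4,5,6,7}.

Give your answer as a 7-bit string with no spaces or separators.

Place data at non-parity positions: p1 p2 1 p4 0 0 0
p1 (pos 1,3,5,7): XOR of data positions = 1⊕0⊕0 = 1
p2 (pos 2,3,6,7): XOR of data positions = 1⊕0⊕0 = 1
p4 (pos 4,5,6,7): XOR of data positions = 0⊕0⊕0 = 0
Codeword: 1110000

1110000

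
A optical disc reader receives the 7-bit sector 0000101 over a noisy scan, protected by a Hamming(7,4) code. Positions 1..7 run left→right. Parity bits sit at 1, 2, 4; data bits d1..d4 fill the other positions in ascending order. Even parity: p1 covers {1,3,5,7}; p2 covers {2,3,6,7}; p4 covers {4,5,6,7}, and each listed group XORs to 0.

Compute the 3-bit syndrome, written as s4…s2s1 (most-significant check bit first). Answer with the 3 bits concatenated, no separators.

s1 (pos 1,3,5,7): 0⊕0⊕1⊕1 = 0
s2 (pos 2,3,6,7): 0⊕0⊕0⊕1 = 1
s4 (pos 4,5,6,7): 0⊕1⊕0⊕1 = 0
Syndrome s4…s1 = 010 → error at position 2.

010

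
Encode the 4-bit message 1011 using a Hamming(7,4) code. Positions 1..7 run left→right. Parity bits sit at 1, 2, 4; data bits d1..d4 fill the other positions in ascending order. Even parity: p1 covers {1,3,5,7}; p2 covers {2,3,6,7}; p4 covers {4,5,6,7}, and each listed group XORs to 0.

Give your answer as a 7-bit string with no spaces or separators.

Place data at non-parity positions: p1 p2 1 p4 0 1 1
p1 (pos 1,3,5,7): XOR of data positions = 1⊕0⊕1 = 0
p2 (pos 2,3,6,7): XOR of data positions = 1⊕1⊕1 = 1
p4 (pos 4,5,6,7): XOR of data positions = 0⊕1⊕1 = 0
Codeword: 0110011

0110011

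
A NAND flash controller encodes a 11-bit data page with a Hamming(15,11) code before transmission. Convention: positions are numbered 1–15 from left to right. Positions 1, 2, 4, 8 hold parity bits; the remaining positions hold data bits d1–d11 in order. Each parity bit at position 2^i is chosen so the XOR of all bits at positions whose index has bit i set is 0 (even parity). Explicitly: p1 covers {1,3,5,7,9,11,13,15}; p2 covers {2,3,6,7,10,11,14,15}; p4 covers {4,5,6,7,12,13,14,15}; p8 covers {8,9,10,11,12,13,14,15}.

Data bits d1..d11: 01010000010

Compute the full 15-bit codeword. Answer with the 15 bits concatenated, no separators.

Place data at non-parity positions: p1 p2 0 p4 1 0 1 p8 0 0 0 0 0 1 0
p1 (pos 1,3,5,7,9,11,13,15): XOR of data positions = 0⊕1⊕1⊕0⊕0⊕0⊕0 = 0
p2 (pos 2,3,6,7,10,11,14,15): XOR of data positions = 0⊕0⊕1⊕0⊕0⊕1⊕0 = 0
p4 (pos 4,5,6,7,12,13,14,15): XOR of data positions = 1⊕0⊕1⊕0⊕0⊕1⊕0 = 1
p8 (pos 8,9,10,11,12,13,14,15): XOR of data positions = 0⊕0⊕0⊕0⊕0⊕1⊕0 = 1
Codeword: 000110110000010

000110110000010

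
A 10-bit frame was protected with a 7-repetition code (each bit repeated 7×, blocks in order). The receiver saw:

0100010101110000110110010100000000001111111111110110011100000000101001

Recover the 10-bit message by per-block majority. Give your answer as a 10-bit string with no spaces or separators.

0110011100

Block 1 (0100010): 2 ones → 0
Block 2 (1011100): 4 ones → 1
Block 3 (0011011): 4 ones → 1
Block 4 (0010100): 2 ones → 0
Block 5 (0000000): 0 ones → 0
Block 6 (0111111): 6 ones → 1
Block 7 (1111110): 6 ones → 1
Block 8 (1100111): 5 ones → 1
Block 9 (0000000): 0 ones → 0
Block 10 (0101001): 3 ones → 0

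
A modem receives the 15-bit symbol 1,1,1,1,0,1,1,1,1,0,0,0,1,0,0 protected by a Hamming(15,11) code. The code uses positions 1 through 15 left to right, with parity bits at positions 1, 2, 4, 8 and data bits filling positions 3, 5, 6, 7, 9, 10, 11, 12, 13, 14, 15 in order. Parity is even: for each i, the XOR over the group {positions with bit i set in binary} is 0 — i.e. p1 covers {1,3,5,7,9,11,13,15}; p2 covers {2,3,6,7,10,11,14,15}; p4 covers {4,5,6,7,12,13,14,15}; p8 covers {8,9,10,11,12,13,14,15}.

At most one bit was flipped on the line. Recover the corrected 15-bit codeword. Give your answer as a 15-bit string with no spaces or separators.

s1 (pos 1,3,5,7,9,11,13,15): 1⊕1⊕0⊕1⊕1⊕0⊕1⊕0 = 1
s2 (pos 2,3,6,7,10,11,14,15): 1⊕1⊕1⊕1⊕0⊕0⊕0⊕0 = 0
s4 (pos 4,5,6,7,12,13,14,15): 1⊕0⊕1⊕1⊕0⊕1⊕0⊕0 = 0
s8 (pos 8,9,10,11,12,13,14,15): 1⊕1⊕0⊕0⊕0⊕1⊕0⊕0 = 1
Syndrome s8…s1 = 1001 → error at position 9.
Flip position 9: 111101111000100 → 111101110000100

111101110000100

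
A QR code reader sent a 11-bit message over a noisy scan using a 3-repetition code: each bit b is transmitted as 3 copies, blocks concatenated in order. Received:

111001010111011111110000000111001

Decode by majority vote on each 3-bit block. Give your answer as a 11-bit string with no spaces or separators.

Block 1 (111): 3 ones → 1
Block 2 (001): 1 one → 0
Block 3 (010): 1 one → 0
Block 4 (111): 3 ones → 1
Block 5 (011): 2 ones → 1
Block 6 (111): 3 ones → 1
Block 7 (110): 2 ones → 1
Block 8 (000): 0 ones → 0
Block 9 (000): 0 ones → 0
Block 10 (111): 3 ones → 1
Block 11 (001): 1 one → 0

10011110010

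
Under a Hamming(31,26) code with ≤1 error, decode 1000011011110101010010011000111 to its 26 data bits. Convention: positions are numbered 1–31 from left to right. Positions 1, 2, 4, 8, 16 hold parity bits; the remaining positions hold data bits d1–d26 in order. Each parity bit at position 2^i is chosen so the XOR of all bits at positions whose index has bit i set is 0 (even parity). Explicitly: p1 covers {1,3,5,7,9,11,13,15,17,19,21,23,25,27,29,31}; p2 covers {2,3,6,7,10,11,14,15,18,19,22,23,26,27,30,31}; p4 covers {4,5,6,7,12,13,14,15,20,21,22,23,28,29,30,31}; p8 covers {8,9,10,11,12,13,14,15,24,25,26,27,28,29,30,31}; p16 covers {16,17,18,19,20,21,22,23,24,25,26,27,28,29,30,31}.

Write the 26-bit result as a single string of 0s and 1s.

00111111010010010011000111

s1 (pos 1,3,5,7,9,11,13,15,17,19,21,23,25,27,29,31): 1⊕0⊕0⊕1⊕1⊕1⊕0⊕0⊕0⊕0⊕1⊕0⊕1⊕0⊕1⊕1 = 0
s2 (pos 2,3,6,7,10,11,14,15,18,19,22,23,26,27,30,31): 0⊕0⊕1⊕1⊕1⊕1⊕1⊕0⊕1⊕0⊕0⊕0⊕0⊕0⊕1⊕1 = 0
s4 (pos 4,5,6,7,12,13,14,15,20,21,22,23,28,29,30,31): 0⊕0⊕1⊕1⊕1⊕0⊕1⊕0⊕0⊕1⊕0⊕0⊕0⊕1⊕1⊕1 = 0
s8 (pos 8,9,10,11,12,13,14,15,24,25,26,27,28,29,30,31): 0⊕1⊕1⊕1⊕1⊕0⊕1⊕0⊕1⊕1⊕0⊕0⊕0⊕1⊕1⊕1 = 0
s16 (pos 16,17,18,19,20,21,22,23,24,25,26,27,28,29,30,31): 1⊕0⊕1⊕0⊕0⊕1⊕0⊕0⊕1⊕1⊕0⊕0⊕0⊕1⊕1⊕1 = 0
Syndrome s16…s1 = 00000 → no error.
Read data bits from positions 3,5,6,7,9,10,11,12,13,14,15,17,18,19,20,21,22,23,24,25,26,27,28,29,30,31: 00111111010010010011000111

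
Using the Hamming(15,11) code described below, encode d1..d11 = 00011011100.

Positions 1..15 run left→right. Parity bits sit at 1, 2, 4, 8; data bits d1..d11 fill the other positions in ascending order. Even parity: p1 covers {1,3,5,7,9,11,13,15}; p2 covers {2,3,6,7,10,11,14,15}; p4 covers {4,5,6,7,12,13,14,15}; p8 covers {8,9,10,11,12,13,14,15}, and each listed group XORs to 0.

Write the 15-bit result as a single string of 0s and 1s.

Place data at non-parity positions: p1 p2 0 p4 0 0 1 p8 1 0 1 1 1 0 0
p1 (pos 1,3,5,7,9,11,13,15): XOR of data positions = 0⊕0⊕1⊕1⊕1⊕1⊕0 = 0
p2 (pos 2,3,6,7,10,11,14,15): XOR of data positions = 0⊕0⊕1⊕0⊕1⊕0⊕0 = 0
p4 (pos 4,5,6,7,12,13,14,15): XOR of data positions = 0⊕0⊕1⊕1⊕1⊕0⊕0 = 1
p8 (pos 8,9,10,11,12,13,14,15): XOR of data positions = 1⊕0⊕1⊕1⊕1⊕0⊕0 = 0
Codeword: 000100101011100

000100101011100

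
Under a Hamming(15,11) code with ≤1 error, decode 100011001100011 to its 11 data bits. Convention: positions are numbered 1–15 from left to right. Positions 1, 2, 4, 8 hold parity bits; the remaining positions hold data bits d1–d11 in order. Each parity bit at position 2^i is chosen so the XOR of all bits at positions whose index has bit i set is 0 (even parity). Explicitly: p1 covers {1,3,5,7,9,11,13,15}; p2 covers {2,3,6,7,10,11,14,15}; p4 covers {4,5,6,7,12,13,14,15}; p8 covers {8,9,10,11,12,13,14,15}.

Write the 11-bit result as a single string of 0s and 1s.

s1 (pos 1,3,5,7,9,11,13,15): 1⊕0⊕1⊕0⊕1⊕0⊕0⊕1 = 0
s2 (pos 2,3,6,7,10,11,14,15): 0⊕0⊕1⊕0⊕1⊕0⊕1⊕1 = 0
s4 (pos 4,5,6,7,12,13,14,15): 0⊕1⊕1⊕0⊕0⊕0⊕1⊕1 = 0
s8 (pos 8,9,10,11,12,13,14,15): 0⊕1⊕1⊕0⊕0⊕0⊕1⊕1 = 0
Syndrome s8…s1 = 0000 → no error.
Read data bits from positions 3,5,6,7,9,10,11,12,13,14,15: 01101100011

01101100011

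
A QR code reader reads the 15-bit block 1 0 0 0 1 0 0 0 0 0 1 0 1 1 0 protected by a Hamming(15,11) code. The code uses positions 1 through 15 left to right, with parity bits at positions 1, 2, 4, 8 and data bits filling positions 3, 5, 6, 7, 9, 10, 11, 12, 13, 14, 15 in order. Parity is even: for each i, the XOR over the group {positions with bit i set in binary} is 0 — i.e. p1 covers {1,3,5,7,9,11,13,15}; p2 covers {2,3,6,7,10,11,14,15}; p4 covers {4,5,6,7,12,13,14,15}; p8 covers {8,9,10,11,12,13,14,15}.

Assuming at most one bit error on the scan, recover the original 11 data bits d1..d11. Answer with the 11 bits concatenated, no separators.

01000011110

s1 (pos 1,3,5,7,9,11,13,15): 1⊕0⊕1⊕0⊕0⊕1⊕1⊕0 = 0
s2 (pos 2,3,6,7,10,11,14,15): 0⊕0⊕0⊕0⊕0⊕1⊕1⊕0 = 0
s4 (pos 4,5,6,7,12,13,14,15): 0⊕1⊕0⊕0⊕0⊕1⊕1⊕0 = 1
s8 (pos 8,9,10,11,12,13,14,15): 0⊕0⊕0⊕1⊕0⊕1⊕1⊕0 = 1
Syndrome s8…s1 = 1100 → error at position 12.
Flip position 12: 100010000010110 → 100010000011110
Read data bits from positions 3,5,6,7,9,10,11,12,13,14,15: 01000011110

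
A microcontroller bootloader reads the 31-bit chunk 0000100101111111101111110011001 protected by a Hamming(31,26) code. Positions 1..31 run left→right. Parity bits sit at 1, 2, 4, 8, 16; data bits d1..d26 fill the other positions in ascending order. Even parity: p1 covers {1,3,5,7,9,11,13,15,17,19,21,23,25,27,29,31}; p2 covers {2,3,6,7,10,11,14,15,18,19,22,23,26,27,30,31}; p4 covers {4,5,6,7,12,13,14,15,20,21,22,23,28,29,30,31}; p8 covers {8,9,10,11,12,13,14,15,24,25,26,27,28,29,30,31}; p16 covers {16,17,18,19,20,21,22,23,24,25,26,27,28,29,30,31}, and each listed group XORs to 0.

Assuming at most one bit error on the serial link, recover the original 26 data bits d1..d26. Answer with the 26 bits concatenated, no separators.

s1 (pos 1,3,5,7,9,11,13,15,17,19,21,23,25,27,29,31): 0⊕0⊕1⊕0⊕0⊕1⊕1⊕1⊕1⊕1⊕1⊕1⊕0⊕1⊕0⊕1 = 0
s2 (pos 2,3,6,7,10,11,14,15,18,19,22,23,26,27,30,31): 0⊕0⊕0⊕0⊕1⊕1⊕1⊕1⊕0⊕1⊕1⊕1⊕0⊕1⊕0⊕1 = 1
s4 (pos 4,5,6,7,12,13,14,15,20,21,22,23,28,29,30,31): 0⊕1⊕0⊕0⊕1⊕1⊕1⊕1⊕1⊕1⊕1⊕1⊕1⊕0⊕0⊕1 = 1
s8 (pos 8,9,10,11,12,13,14,15,24,25,26,27,28,29,30,31): 1⊕0⊕1⊕1⊕1⊕1⊕1⊕1⊕1⊕0⊕0⊕1⊕1⊕0⊕0⊕1 = 1
s16 (pos 16,17,18,19,20,21,22,23,24,25,26,27,28,29,30,31): 1⊕1⊕0⊕1⊕1⊕1⊕1⊕1⊕1⊕0⊕0⊕1⊕1⊕0⊕0⊕1 = 1
Syndrome s16…s1 = 11110 → error at position 30.
Flip position 30: 0000100101111111101111110011001 → 0000100101111111101111110011011
Read data bits from positions 3,5,6,7,9,10,11,12,13,14,15,17,18,19,20,21,22,23,24,25,26,27,28,29,30,31: 01000111111101111110011011

01000111111101111110011011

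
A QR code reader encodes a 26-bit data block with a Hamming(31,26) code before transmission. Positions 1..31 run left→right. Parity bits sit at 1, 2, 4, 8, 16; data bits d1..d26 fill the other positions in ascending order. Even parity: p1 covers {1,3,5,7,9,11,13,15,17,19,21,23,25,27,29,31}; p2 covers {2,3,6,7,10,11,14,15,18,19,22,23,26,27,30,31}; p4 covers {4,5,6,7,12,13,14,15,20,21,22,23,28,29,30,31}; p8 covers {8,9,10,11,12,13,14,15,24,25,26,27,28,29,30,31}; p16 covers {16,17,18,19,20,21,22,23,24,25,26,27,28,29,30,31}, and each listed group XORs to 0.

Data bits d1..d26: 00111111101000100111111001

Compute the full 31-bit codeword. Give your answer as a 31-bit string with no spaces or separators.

Place data at non-parity positions: p1 p2 0 p4 0 1 1 p8 1 1 1 1 1 0 1 p16 0 0 0 1 0 0 1 1 1 1 1 1 0 0 1
p1 (pos 1,3,5,7,9,11,13,15,17,19,21,23,25,27,29,31): XOR of data positions = 0⊕0⊕1⊕1⊕1⊕1⊕1⊕0⊕0⊕0⊕1⊕1⊕1⊕0⊕1 = 1
p2 (pos 2,3,6,7,10,11,14,15,18,19,22,23,26,27,30,31): XOR of data positions = 0⊕1⊕1⊕1⊕1⊕0⊕1⊕0⊕0⊕0⊕1⊕1⊕1⊕0⊕1 = 1
p4 (pos 4,5,6,7,12,13,14,15,20,21,22,23,28,29,30,31): XOR of data positions = 0⊕1⊕1⊕1⊕1⊕0⊕1⊕1⊕0⊕0⊕1⊕1⊕0⊕0⊕1 = 1
p8 (pos 8,9,10,11,12,13,14,15,24,25,26,27,28,29,30,31): XOR of data positions = 1⊕1⊕1⊕1⊕1⊕0⊕1⊕1⊕1⊕1⊕1⊕1⊕0⊕0⊕1 = 0
p16 (pos 16,17,18,19,20,21,22,23,24,25,26,27,28,29,30,31): XOR of data positions = 0⊕0⊕0⊕1⊕0⊕0⊕1⊕1⊕1⊕1⊕1⊕1⊕0⊕0⊕1 = 0
Codeword: 1101011011111010000100111111001

1101011011111010000100111111001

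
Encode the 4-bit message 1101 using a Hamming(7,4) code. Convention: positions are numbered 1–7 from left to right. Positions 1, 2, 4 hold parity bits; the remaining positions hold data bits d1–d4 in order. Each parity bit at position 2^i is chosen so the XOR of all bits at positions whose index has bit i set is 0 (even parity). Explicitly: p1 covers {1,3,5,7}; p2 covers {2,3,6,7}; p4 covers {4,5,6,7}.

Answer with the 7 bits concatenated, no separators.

1010101

Place data at non-parity positions: p1 p2 1 p4 1 0 1
p1 (pos 1,3,5,7): XOR of data positions = 1⊕1⊕1 = 1
p2 (pos 2,3,6,7): XOR of data positions = 1⊕0⊕1 = 0
p4 (pos 4,5,6,7): XOR of data positions = 1⊕0⊕1 = 0
Codeword: 1010101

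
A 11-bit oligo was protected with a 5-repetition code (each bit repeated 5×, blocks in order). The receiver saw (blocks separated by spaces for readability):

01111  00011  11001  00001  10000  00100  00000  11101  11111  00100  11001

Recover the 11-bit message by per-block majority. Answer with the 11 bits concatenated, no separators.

Block 1 (01111): 4 ones → 1
Block 2 (00011): 2 ones → 0
Block 3 (11001): 3 ones → 1
Block 4 (00001): 1 one → 0
Block 5 (10000): 1 one → 0
Block 6 (00100): 1 one → 0
Block 7 (00000): 0 ones → 0
Block 8 (11101): 4 ones → 1
Block 9 (11111): 5 ones → 1
Block 10 (00100): 1 one → 0
Block 11 (11001): 3 ones → 1

10100001101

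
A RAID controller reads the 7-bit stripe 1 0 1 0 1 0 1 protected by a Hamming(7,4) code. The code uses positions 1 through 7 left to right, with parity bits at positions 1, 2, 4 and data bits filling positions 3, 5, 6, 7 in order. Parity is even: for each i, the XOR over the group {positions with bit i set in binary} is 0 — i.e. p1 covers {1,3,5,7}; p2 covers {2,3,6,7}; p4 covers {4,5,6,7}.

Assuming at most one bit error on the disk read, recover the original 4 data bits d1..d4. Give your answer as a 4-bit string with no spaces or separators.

s1 (pos 1,3,5,7): 1⊕1⊕1⊕1 = 0
s2 (pos 2,3,6,7): 0⊕1⊕0⊕1 = 0
s4 (pos 4,5,6,7): 0⊕1⊕0⊕1 = 0
Syndrome s4…s1 = 000 → no error.
Read data bits from positions 3,5,6,7: 1101

1101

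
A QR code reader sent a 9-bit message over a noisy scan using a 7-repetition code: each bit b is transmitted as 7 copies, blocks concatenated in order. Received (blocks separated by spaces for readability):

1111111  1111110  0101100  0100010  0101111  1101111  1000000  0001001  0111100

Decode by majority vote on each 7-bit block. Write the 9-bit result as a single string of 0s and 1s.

110011001

Block 1 (1111111): 7 ones → 1
Block 2 (1111110): 6 ones → 1
Block 3 (0101100): 3 ones → 0
Block 4 (0100010): 2 ones → 0
Block 5 (0101111): 5 ones → 1
Block 6 (1101111): 6 ones → 1
Block 7 (1000000): 1 one → 0
Block 8 (0001001): 2 ones → 0
Block 9 (0111100): 4 ones → 1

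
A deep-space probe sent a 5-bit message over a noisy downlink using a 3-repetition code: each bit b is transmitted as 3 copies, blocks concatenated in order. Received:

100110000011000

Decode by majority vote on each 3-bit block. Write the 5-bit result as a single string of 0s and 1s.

Block 1 (100): 1 one → 0
Block 2 (110): 2 ones → 1
Block 3 (000): 0 ones → 0
Block 4 (011): 2 ones → 1
Block 5 (000): 0 ones → 0

01010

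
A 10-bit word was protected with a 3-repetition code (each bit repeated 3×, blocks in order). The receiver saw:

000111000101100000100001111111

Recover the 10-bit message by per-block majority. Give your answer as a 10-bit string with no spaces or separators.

0101000011

Block 1 (000): 0 ones → 0
Block 2 (111): 3 ones → 1
Block 3 (000): 0 ones → 0
Block 4 (101): 2 ones → 1
Block 5 (100): 1 one → 0
Block 6 (000): 0 ones → 0
Block 7 (100): 1 one → 0
Block 8 (001): 1 one → 0
Block 9 (111): 3 ones → 1
Block 10 (111): 3 ones → 1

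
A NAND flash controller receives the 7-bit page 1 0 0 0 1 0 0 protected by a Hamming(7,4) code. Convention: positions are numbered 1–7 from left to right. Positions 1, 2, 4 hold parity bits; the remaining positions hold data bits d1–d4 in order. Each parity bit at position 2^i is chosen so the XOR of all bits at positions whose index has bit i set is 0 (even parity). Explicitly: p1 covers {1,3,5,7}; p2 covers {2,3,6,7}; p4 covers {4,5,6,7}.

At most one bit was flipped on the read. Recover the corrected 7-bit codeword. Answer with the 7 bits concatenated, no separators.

s1 (pos 1,3,5,7): 1⊕0⊕1⊕0 = 0
s2 (pos 2,3,6,7): 0⊕0⊕0⊕0 = 0
s4 (pos 4,5,6,7): 0⊕1⊕0⊕0 = 1
Syndrome s4…s1 = 100 → error at position 4.
Flip position 4: 1000100 → 1001100

1001100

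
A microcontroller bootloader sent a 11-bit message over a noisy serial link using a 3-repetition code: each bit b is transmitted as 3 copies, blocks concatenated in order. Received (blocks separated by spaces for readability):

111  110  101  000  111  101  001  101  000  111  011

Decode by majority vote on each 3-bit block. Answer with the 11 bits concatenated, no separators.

11101101011

Block 1 (111): 3 ones → 1
Block 2 (110): 2 ones → 1
Block 3 (101): 2 ones → 1
Block 4 (000): 0 ones → 0
Block 5 (111): 3 ones → 1
Block 6 (101): 2 ones → 1
Block 7 (001): 1 one → 0
Block 8 (101): 2 ones → 1
Block 9 (000): 0 ones → 0
Block 10 (111): 3 ones → 1
Block 11 (011): 2 ones → 1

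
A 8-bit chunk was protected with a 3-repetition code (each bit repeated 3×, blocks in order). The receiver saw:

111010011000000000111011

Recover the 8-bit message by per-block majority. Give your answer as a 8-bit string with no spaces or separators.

Block 1 (111): 3 ones → 1
Block 2 (010): 1 one → 0
Block 3 (011): 2 ones → 1
Block 4 (000): 0 ones → 0
Block 5 (000): 0 ones → 0
Block 6 (000): 0 ones → 0
Block 7 (111): 3 ones → 1
Block 8 (011): 2 ones → 1

10100011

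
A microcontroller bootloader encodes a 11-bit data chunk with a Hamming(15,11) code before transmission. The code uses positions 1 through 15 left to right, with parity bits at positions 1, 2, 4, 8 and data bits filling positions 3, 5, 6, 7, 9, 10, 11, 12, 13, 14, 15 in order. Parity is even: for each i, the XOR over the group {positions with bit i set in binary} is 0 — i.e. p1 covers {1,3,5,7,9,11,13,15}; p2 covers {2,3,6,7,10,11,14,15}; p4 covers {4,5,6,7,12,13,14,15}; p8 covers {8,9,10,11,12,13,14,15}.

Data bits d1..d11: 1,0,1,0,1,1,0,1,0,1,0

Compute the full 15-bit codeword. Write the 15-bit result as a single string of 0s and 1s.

Place data at non-parity positions: p1 p2 1 p4 0 1 0 p8 1 1 0 1 0 1 0
p1 (pos 1,3,5,7,9,11,13,15): XOR of data positions = 1⊕0⊕0⊕1⊕0⊕0⊕0 = 0
p2 (pos 2,3,6,7,10,11,14,15): XOR of data positions = 1⊕1⊕0⊕1⊕0⊕1⊕0 = 0
p4 (pos 4,5,6,7,12,13,14,15): XOR of data positions = 0⊕1⊕0⊕1⊕0⊕1⊕0 = 1
p8 (pos 8,9,10,11,12,13,14,15): XOR of data positions = 1⊕1⊕0⊕1⊕0⊕1⊕0 = 0
Codeword: 001101001101010

001101001101010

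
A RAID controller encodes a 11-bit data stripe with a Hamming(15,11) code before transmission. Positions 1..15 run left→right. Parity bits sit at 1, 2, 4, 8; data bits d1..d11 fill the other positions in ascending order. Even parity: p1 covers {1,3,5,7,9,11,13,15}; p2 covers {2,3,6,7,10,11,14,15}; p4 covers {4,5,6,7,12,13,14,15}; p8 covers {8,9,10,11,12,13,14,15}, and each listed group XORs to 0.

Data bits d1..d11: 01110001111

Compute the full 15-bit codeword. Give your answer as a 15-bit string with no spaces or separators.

000111100001111

Place data at non-parity positions: p1 p2 0 p4 1 1 1 p8 0 0 0 1 1 1 1
p1 (pos 1,3,5,7,9,11,13,15): XOR of data positions = 0⊕1⊕1⊕0⊕0⊕1⊕1 = 0
p2 (pos 2,3,6,7,10,11,14,15): XOR of data positions = 0⊕1⊕1⊕0⊕0⊕1⊕1 = 0
p4 (pos 4,5,6,7,12,13,14,15): XOR of data positions = 1⊕1⊕1⊕1⊕1⊕1⊕1 = 1
p8 (pos 8,9,10,11,12,13,14,15): XOR of data positions = 0⊕0⊕0⊕1⊕1⊕1⊕1 = 0
Codeword: 000111100001111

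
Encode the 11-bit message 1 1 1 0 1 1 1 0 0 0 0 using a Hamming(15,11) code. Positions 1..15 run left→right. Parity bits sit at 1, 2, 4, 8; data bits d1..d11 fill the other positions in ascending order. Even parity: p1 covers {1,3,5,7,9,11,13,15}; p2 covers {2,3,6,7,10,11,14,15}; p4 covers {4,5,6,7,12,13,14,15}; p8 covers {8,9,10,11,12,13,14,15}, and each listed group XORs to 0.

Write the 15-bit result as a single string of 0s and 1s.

001011011110000

Place data at non-parity positions: p1 p2 1 p4 1 1 0 p8 1 1 1 0 0 0 0
p1 (pos 1,3,5,7,9,11,13,15): XOR of data positions = 1⊕1⊕0⊕1⊕1⊕0⊕0 = 0
p2 (pos 2,3,6,7,10,11,14,15): XOR of data positions = 1⊕1⊕0⊕1⊕1⊕0⊕0 = 0
p4 (pos 4,5,6,7,12,13,14,15): XOR of data positions = 1⊕1⊕0⊕0⊕0⊕0⊕0 = 0
p8 (pos 8,9,10,11,12,13,14,15): XOR of data positions = 1⊕1⊕1⊕0⊕0⊕0⊕0 = 1
Codeword: 001011011110000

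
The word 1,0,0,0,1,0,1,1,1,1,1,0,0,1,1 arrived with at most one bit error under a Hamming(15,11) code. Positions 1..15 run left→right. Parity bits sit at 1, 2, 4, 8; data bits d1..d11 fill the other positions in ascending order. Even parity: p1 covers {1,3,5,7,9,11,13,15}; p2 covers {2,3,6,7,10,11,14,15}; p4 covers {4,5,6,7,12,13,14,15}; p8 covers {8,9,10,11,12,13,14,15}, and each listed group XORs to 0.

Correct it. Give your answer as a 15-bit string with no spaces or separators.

110010111110011

s1 (pos 1,3,5,7,9,11,13,15): 1⊕0⊕1⊕1⊕1⊕1⊕0⊕1 = 0
s2 (pos 2,3,6,7,10,11,14,15): 0⊕0⊕0⊕1⊕1⊕1⊕1⊕1 = 1
s4 (pos 4,5,6,7,12,13,14,15): 0⊕1⊕0⊕1⊕0⊕0⊕1⊕1 = 0
s8 (pos 8,9,10,11,12,13,14,15): 1⊕1⊕1⊕1⊕0⊕0⊕1⊕1 = 0
Syndrome s8…s1 = 0010 → error at position 2.
Flip position 2: 100010111110011 → 110010111110011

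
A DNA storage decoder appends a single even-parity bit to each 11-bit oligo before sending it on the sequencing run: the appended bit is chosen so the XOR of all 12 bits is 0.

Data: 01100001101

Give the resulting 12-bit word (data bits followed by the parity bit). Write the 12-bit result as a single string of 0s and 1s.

XOR of the 11 data bits: 0⊕1⊕1⊕0⊕0⊕0⊕0⊕1⊕1⊕0⊕1 = 1
Parity bit = 1 (so all 12 bits XOR to 0).

011000011011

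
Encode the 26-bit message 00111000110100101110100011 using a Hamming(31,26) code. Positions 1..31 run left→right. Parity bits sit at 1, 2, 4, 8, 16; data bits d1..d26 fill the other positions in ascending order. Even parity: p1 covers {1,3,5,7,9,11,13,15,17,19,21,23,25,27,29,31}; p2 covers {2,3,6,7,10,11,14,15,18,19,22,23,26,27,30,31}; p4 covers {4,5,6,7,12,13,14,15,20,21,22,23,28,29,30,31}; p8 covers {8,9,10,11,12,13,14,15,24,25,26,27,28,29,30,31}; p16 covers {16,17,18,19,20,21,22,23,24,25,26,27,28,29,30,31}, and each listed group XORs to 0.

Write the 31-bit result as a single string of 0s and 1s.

0001011110001100100101110100011

Place data at non-parity positions: p1 p2 0 p4 0 1 1 p8 1 0 0 0 1 1 0 p16 1 0 0 1 0 1 1 1 0 1 0 0 0 1 1
p1 (pos 1,3,5,7,9,11,13,15,17,19,21,23,25,27,29,31): XOR of data positions = 0⊕0⊕1⊕1⊕0⊕1⊕0⊕1⊕0⊕0⊕1⊕0⊕0⊕0⊕1 = 0
p2 (pos 2,3,6,7,10,11,14,15,18,19,22,23,26,27,30,31): XOR of data positions = 0⊕1⊕1⊕0⊕0⊕1⊕0⊕0⊕0⊕1⊕1⊕1⊕0⊕1⊕1 = 0
p4 (pos 4,5,6,7,12,13,14,15,20,21,22,23,28,29,30,31): XOR of data positions = 0⊕1⊕1⊕0⊕1⊕1⊕0⊕1⊕0⊕1⊕1⊕0⊕0⊕1⊕1 = 1
p8 (pos 8,9,10,11,12,13,14,15,24,25,26,27,28,29,30,31): XOR of data positions = 1⊕0⊕0⊕0⊕1⊕1⊕0⊕1⊕0⊕1⊕0⊕0⊕0⊕1⊕1 = 1
p16 (pos 16,17,18,19,20,21,22,23,24,25,26,27,28,29,30,31): XOR of data positions = 1⊕0⊕0⊕1⊕0⊕1⊕1⊕1⊕0⊕1⊕0⊕0⊕0⊕1⊕1 = 0
Codeword: 0001011110001100100101110100011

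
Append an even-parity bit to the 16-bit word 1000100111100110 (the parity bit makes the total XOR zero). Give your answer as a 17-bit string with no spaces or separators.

10001001111001100

XOR of the 16 data bits: 1⊕0⊕0⊕0⊕1⊕0⊕0⊕1⊕1⊕1⊕1⊕0⊕0⊕1⊕1⊕0 = 0
Parity bit = 0 (so all 17 bits XOR to 0).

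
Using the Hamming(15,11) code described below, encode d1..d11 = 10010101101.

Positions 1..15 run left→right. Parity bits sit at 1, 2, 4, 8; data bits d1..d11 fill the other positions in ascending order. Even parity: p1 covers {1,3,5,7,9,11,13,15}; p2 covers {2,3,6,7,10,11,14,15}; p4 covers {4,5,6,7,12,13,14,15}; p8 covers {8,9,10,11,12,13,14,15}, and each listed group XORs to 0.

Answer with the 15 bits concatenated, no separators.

Place data at non-parity positions: p1 p2 1 p4 0 0 1 p8 0 1 0 1 1 0 1
p1 (pos 1,3,5,7,9,11,13,15): XOR of data positions = 1⊕0⊕1⊕0⊕0⊕1⊕1 = 0
p2 (pos 2,3,6,7,10,11,14,15): XOR of data positions = 1⊕0⊕1⊕1⊕0⊕0⊕1 = 0
p4 (pos 4,5,6,7,12,13,14,15): XOR of data positions = 0⊕0⊕1⊕1⊕1⊕0⊕1 = 0
p8 (pos 8,9,10,11,12,13,14,15): XOR of data positions = 0⊕1⊕0⊕1⊕1⊕0⊕1 = 0
Codeword: 001000100101101

001000100101101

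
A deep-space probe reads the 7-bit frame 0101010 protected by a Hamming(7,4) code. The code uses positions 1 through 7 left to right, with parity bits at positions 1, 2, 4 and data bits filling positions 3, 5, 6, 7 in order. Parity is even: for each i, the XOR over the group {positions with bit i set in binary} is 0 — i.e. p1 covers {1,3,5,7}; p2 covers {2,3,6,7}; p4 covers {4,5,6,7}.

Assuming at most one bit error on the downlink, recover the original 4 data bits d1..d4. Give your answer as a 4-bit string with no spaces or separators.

s1 (pos 1,3,5,7): 0⊕0⊕0⊕0 = 0
s2 (pos 2,3,6,7): 1⊕0⊕1⊕0 = 0
s4 (pos 4,5,6,7): 1⊕0⊕1⊕0 = 0
Syndrome s4…s1 = 000 → no error.
Read data bits from positions 3,5,6,7: 0010

0010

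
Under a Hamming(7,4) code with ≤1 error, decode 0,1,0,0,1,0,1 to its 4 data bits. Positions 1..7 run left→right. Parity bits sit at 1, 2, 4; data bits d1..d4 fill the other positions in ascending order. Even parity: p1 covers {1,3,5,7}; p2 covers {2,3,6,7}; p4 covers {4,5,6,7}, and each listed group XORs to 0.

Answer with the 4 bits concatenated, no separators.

0101

s1 (pos 1,3,5,7): 0⊕0⊕1⊕1 = 0
s2 (pos 2,3,6,7): 1⊕0⊕0⊕1 = 0
s4 (pos 4,5,6,7): 0⊕1⊕0⊕1 = 0
Syndrome s4…s1 = 000 → no error.
Read data bits from positions 3,5,6,7: 0101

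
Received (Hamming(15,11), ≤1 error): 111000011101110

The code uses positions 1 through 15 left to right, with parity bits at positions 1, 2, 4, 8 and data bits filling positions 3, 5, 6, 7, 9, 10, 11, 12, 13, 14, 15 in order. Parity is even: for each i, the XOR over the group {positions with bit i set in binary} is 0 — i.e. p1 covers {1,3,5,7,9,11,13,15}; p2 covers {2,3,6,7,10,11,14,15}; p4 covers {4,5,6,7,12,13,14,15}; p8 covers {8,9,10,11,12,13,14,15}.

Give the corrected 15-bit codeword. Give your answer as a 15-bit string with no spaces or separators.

s1 (pos 1,3,5,7,9,11,13,15): 1⊕1⊕0⊕0⊕1⊕0⊕1⊕0 = 0
s2 (pos 2,3,6,7,10,11,14,15): 1⊕1⊕0⊕0⊕1⊕0⊕1⊕0 = 0
s4 (pos 4,5,6,7,12,13,14,15): 0⊕0⊕0⊕0⊕1⊕1⊕1⊕0 = 1
s8 (pos 8,9,10,11,12,13,14,15): 1⊕1⊕1⊕0⊕1⊕1⊕1⊕0 = 0
Syndrome s8…s1 = 0100 → error at position 4.
Flip position 4: 111000011101110 → 111100011101110

111100011101110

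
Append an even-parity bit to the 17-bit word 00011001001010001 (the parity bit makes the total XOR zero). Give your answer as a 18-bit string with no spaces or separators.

XOR of the 17 data bits: 0⊕0⊕0⊕1⊕1⊕0⊕0⊕1⊕0⊕0⊕1⊕0⊕1⊕0⊕0⊕0⊕1 = 0
Parity bit = 0 (so all 18 bits XOR to 0).

000110010010100010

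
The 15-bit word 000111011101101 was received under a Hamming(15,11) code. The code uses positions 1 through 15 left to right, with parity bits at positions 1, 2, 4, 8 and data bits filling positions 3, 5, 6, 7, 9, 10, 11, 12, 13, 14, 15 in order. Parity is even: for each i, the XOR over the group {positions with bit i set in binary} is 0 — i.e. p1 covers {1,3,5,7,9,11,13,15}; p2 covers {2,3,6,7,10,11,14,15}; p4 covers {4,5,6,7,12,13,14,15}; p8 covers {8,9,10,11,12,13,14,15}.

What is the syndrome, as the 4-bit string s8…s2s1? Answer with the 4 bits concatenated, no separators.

0010

s1 (pos 1,3,5,7,9,11,13,15): 0⊕0⊕1⊕0⊕1⊕0⊕1⊕1 = 0
s2 (pos 2,3,6,7,10,11,14,15): 0⊕0⊕1⊕0⊕1⊕0⊕0⊕1 = 1
s4 (pos 4,5,6,7,12,13,14,15): 1⊕1⊕1⊕0⊕1⊕1⊕0⊕1 = 0
s8 (pos 8,9,10,11,12,13,14,15): 1⊕1⊕1⊕0⊕1⊕1⊕0⊕1 = 0
Syndrome s8…s1 = 0010 → error at position 2.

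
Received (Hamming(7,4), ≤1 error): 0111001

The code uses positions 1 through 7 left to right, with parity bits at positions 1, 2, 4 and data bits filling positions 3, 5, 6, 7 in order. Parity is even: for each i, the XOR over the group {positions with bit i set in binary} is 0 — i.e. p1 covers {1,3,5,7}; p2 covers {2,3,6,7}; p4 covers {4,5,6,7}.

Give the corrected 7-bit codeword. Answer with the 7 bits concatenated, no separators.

0011001

s1 (pos 1,3,5,7): 0⊕1⊕0⊕1 = 0
s2 (pos 2,3,6,7): 1⊕1⊕0⊕1 = 1
s4 (pos 4,5,6,7): 1⊕0⊕0⊕1 = 0
Syndrome s4…s1 = 010 → error at position 2.
Flip position 2: 0111001 → 0011001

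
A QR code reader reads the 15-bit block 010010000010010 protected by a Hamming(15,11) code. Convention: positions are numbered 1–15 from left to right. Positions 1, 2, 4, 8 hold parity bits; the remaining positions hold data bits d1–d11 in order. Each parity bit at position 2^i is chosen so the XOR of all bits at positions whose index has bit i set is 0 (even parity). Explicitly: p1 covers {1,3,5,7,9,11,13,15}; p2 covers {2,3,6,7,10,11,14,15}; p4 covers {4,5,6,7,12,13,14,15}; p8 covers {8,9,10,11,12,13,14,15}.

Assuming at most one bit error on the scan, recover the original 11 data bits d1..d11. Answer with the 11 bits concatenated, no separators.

01000010010

s1 (pos 1,3,5,7,9,11,13,15): 0⊕0⊕1⊕0⊕0⊕1⊕0⊕0 = 0
s2 (pos 2,3,6,7,10,11,14,15): 1⊕0⊕0⊕0⊕0⊕1⊕1⊕0 = 1
s4 (pos 4,5,6,7,12,13,14,15): 0⊕1⊕0⊕0⊕0⊕0⊕1⊕0 = 0
s8 (pos 8,9,10,11,12,13,14,15): 0⊕0⊕0⊕1⊕0⊕0⊕1⊕0 = 0
Syndrome s8…s1 = 0010 → error at position 2.
Flip position 2: 010010000010010 → 000010000010010
Read data bits from positions 3,5,6,7,9,10,11,12,13,14,15: 01000010010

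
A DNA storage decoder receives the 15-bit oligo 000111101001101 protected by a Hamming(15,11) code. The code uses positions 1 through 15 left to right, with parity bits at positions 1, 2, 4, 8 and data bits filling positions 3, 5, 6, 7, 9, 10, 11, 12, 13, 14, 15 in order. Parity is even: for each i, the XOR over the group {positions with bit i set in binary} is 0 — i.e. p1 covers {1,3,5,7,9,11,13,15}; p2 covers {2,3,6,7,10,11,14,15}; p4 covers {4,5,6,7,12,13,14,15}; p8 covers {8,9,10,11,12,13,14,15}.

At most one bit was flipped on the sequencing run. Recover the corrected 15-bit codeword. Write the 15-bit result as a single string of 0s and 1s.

s1 (pos 1,3,5,7,9,11,13,15): 0⊕0⊕1⊕1⊕1⊕0⊕1⊕1 = 1
s2 (pos 2,3,6,7,10,11,14,15): 0⊕0⊕1⊕1⊕0⊕0⊕0⊕1 = 1
s4 (pos 4,5,6,7,12,13,14,15): 1⊕1⊕1⊕1⊕1⊕1⊕0⊕1 = 1
s8 (pos 8,9,10,11,12,13,14,15): 0⊕1⊕0⊕0⊕1⊕1⊕0⊕1 = 0
Syndrome s8…s1 = 0111 → error at position 7.
Flip position 7: 000111101001101 → 000111001001101

000111001001101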